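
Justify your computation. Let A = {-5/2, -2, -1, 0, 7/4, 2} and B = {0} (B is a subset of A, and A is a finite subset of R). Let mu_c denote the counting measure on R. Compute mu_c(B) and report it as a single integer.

Counting measure assigns mu_c(E) = |E| (number of elements) when E is finite.
B has 1 element(s), so mu_c(B) = 1.

1


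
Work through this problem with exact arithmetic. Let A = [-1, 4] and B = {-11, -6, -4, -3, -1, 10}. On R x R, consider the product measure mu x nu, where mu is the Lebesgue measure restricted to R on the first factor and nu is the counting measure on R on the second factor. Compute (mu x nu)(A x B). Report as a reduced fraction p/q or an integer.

For a measurable rectangle A x B, the product measure satisfies
  (mu x nu)(A x B) = mu(A) * nu(B).
  mu(A) = 5.
  nu(B) = 6.
  (mu x nu)(A x B) = 5 * 6 = 30.

30


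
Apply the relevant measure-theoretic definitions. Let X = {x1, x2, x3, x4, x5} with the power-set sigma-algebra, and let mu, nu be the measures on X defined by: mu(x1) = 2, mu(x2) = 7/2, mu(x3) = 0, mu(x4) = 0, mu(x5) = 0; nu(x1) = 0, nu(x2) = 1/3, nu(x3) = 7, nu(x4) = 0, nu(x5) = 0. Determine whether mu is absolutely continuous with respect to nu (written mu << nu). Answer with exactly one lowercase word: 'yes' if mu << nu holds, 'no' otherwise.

mu << nu means: every nu-null measurable set is also mu-null; equivalently, for every atom x, if nu({x}) = 0 then mu({x}) = 0.
Checking each atom:
  x1: nu = 0, mu = 2 > 0 -> violates mu << nu.
  x2: nu = 1/3 > 0 -> no constraint.
  x3: nu = 7 > 0 -> no constraint.
  x4: nu = 0, mu = 0 -> consistent with mu << nu.
  x5: nu = 0, mu = 0 -> consistent with mu << nu.
The atom(s) x1 violate the condition (nu = 0 but mu > 0). Therefore mu is NOT absolutely continuous w.r.t. nu.

no


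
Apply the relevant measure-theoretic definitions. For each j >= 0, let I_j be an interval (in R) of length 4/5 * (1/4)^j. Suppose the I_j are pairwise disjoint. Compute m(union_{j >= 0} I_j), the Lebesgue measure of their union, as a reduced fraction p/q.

By countable additivity of the Lebesgue measure on pairwise disjoint measurable sets,
  m(union_{j >= 0} I_j) = sum_{j >= 0} m(I_j) = sum_{j >= 0} a * r^j,
  with a = 4/5 and r = 1/4.
Since 0 < r = 1/4 < 1, the geometric series converges:
  sum_{j >= 0} a * r^j = a / (1 - r).
  = 4/5 / (1 - 1/4)
  = 4/5 / (3/4)
  = 16/15.

16/15


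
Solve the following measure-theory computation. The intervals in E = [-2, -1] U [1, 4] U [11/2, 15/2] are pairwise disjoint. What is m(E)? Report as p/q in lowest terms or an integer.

For pairwise disjoint intervals, m(union_i I_i) = sum_i m(I_i),
and m is invariant under swapping open/closed endpoints (single points have measure 0).
So m(E) = sum_i (b_i - a_i).
  I_1 has length -1 - (-2) = 1.
  I_2 has length 4 - 1 = 3.
  I_3 has length 15/2 - 11/2 = 2.
Summing:
  m(E) = 1 + 3 + 2 = 6.

6


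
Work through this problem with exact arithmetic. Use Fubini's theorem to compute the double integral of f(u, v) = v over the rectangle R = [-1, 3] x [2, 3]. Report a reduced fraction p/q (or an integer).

f(u, v) is a tensor product of a function of u and a function of v, and both factors are bounded continuous (hence Lebesgue integrable) on the rectangle, so Fubini's theorem applies:
  integral_R f d(m x m) = (integral_a1^b1 1 du) * (integral_a2^b2 v dv).
Inner integral in u: integral_{-1}^{3} 1 du = (3^1 - (-1)^1)/1
  = 4.
Inner integral in v: integral_{2}^{3} v dv = (3^2 - 2^2)/2
  = 5/2.
Product: (4) * (5/2) = 10.

10


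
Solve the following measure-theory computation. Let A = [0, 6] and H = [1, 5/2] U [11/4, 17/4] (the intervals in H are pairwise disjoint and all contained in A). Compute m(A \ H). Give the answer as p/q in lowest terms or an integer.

The ambient interval has length m(A) = 6 - 0 = 6.
Since the holes are disjoint and sit inside A, by finite additivity
  m(H) = sum_i (b_i - a_i), and m(A \ H) = m(A) - m(H).
Computing the hole measures:
  m(H_1) = 5/2 - 1 = 3/2.
  m(H_2) = 17/4 - 11/4 = 3/2.
Summed: m(H) = 3/2 + 3/2 = 3.
So m(A \ H) = 6 - 3 = 3.

3


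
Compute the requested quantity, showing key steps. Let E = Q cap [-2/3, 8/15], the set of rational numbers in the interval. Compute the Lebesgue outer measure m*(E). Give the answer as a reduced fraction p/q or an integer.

Q cap [-2/3, 8/15] is countable; list its elements as q_1, q_2, ... . Fix eps > 0 and cover the k-th point by an interval of length eps * 2^(-k). The cover has total length eps * sum_{k>=1} 2^(-k) = eps, so by definition of outer measure m*(Q cap [-2/3, 8/15]) <= eps. Since eps was arbitrary and m* >= 0, the outer measure is 0.

0


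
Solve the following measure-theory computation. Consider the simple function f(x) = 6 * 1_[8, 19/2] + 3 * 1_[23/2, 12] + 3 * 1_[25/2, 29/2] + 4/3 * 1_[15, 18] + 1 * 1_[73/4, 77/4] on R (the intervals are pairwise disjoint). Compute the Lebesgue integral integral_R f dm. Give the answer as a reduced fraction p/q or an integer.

For a simple function f = sum_i c_i * 1_{A_i} with disjoint A_i,
  integral f dm = sum_i c_i * m(A_i).
Lengths of the A_i:
  m(A_1) = 19/2 - 8 = 3/2.
  m(A_2) = 12 - 23/2 = 1/2.
  m(A_3) = 29/2 - 25/2 = 2.
  m(A_4) = 18 - 15 = 3.
  m(A_5) = 77/4 - 73/4 = 1.
Contributions c_i * m(A_i):
  (6) * (3/2) = 9.
  (3) * (1/2) = 3/2.
  (3) * (2) = 6.
  (4/3) * (3) = 4.
  (1) * (1) = 1.
Total: 9 + 3/2 + 6 + 4 + 1 = 43/2.

43/2


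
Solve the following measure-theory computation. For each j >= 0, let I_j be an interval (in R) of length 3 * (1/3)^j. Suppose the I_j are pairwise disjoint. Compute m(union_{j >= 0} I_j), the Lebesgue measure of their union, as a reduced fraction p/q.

By countable additivity of the Lebesgue measure on pairwise disjoint measurable sets,
  m(union_{j >= 0} I_j) = sum_{j >= 0} m(I_j) = sum_{j >= 0} a * r^j,
  with a = 3 and r = 1/3.
Since 0 < r = 1/3 < 1, the geometric series converges:
  sum_{j >= 0} a * r^j = a / (1 - r).
  = 3 / (1 - 1/3)
  = 3 / (2/3)
  = 9/2.

9/2


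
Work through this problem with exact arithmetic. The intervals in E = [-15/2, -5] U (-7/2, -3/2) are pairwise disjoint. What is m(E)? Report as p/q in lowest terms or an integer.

For pairwise disjoint intervals, m(union_i I_i) = sum_i m(I_i),
and m is invariant under swapping open/closed endpoints (single points have measure 0).
So m(E) = sum_i (b_i - a_i).
  I_1 has length -5 - (-15/2) = 5/2.
  I_2 has length -3/2 - (-7/2) = 2.
Summing:
  m(E) = 5/2 + 2 = 9/2.

9/2


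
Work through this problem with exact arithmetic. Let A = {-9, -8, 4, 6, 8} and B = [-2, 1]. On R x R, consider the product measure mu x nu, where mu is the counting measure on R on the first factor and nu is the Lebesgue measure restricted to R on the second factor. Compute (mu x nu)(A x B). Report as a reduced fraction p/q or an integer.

For a measurable rectangle A x B, the product measure satisfies
  (mu x nu)(A x B) = mu(A) * nu(B).
  mu(A) = 5.
  nu(B) = 3.
  (mu x nu)(A x B) = 5 * 3 = 15.

15


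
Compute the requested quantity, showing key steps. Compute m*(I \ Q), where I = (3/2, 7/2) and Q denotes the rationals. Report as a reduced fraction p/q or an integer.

The interval I = (3/2, 7/2) has m(I) = 7/2 - 3/2 = 2 (endpoints are measure-zero, so open/closed/half-open agree). Write I = (I cap Q) u (I \ Q). The rationals in I are countable, so m*(I cap Q) = 0 (cover each rational by intervals whose total length is arbitrarily small). By countable subadditivity m*(I) <= m*(I cap Q) + m*(I \ Q), hence m*(I \ Q) >= m(I) = 2. The reverse inequality m*(I \ Q) <= m*(I) = 2 is trivial since (I \ Q) is a subset of I. Therefore m*(I \ Q) = 2.

2


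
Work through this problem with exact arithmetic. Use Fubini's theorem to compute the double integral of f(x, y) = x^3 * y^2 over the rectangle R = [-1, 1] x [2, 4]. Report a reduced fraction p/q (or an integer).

f(x, y) is a tensor product of a function of x and a function of y, and both factors are bounded continuous (hence Lebesgue integrable) on the rectangle, so Fubini's theorem applies:
  integral_R f d(m x m) = (integral_a1^b1 x^3 dx) * (integral_a2^b2 y^2 dy).
Inner integral in x: integral_{-1}^{1} x^3 dx = (1^4 - (-1)^4)/4
  = 0.
Inner integral in y: integral_{2}^{4} y^2 dy = (4^3 - 2^3)/3
  = 56/3.
Product: (0) * (56/3) = 0.

0


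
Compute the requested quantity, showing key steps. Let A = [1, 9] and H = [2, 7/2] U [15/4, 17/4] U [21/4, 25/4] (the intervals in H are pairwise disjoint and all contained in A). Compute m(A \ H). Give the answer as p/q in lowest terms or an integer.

The ambient interval has length m(A) = 9 - 1 = 8.
Since the holes are disjoint and sit inside A, by finite additivity
  m(H) = sum_i (b_i - a_i), and m(A \ H) = m(A) - m(H).
Computing the hole measures:
  m(H_1) = 7/2 - 2 = 3/2.
  m(H_2) = 17/4 - 15/4 = 1/2.
  m(H_3) = 25/4 - 21/4 = 1.
Summed: m(H) = 3/2 + 1/2 + 1 = 3.
So m(A \ H) = 8 - 3 = 5.

5


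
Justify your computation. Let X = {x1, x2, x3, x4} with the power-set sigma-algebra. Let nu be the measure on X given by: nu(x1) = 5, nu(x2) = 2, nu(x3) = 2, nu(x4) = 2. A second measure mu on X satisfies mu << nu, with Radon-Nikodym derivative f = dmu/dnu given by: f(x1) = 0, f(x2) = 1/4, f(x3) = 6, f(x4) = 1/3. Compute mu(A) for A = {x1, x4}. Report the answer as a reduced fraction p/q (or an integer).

By the defining property of the Radon-Nikodym derivative, for every measurable set A,
  mu(A) = integral_A f dnu.
Since nu is a discrete measure concentrated on the atoms of X, the integral over A reduces to the sum
  mu(A) = sum_{x in A} f(x) * nu({x}).
Computing each term:
  x1: f(x1) * nu(x1) = 0 * 5 = 0.
  x4: f(x4) * nu(x4) = 1/3 * 2 = 2/3.
Summing: mu(A) = 0 + 2/3 = 2/3.

2/3


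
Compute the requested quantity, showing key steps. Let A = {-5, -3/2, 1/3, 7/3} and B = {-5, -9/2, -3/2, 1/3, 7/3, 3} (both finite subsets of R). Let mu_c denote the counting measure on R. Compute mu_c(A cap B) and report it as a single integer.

Counting measure on a finite set equals cardinality. mu_c(A cap B) = |A cap B| (elements appearing in both).
Enumerating the elements of A that also lie in B gives 4 element(s).
So mu_c(A cap B) = 4.

4


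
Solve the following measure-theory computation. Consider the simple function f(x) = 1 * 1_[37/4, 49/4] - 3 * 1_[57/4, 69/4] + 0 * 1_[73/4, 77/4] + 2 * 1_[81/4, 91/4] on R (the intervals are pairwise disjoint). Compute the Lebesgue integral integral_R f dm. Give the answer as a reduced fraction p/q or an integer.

For a simple function f = sum_i c_i * 1_{A_i} with disjoint A_i,
  integral f dm = sum_i c_i * m(A_i).
Lengths of the A_i:
  m(A_1) = 49/4 - 37/4 = 3.
  m(A_2) = 69/4 - 57/4 = 3.
  m(A_3) = 77/4 - 73/4 = 1.
  m(A_4) = 91/4 - 81/4 = 5/2.
Contributions c_i * m(A_i):
  (1) * (3) = 3.
  (-3) * (3) = -9.
  (0) * (1) = 0.
  (2) * (5/2) = 5.
Total: 3 - 9 + 0 + 5 = -1.

-1


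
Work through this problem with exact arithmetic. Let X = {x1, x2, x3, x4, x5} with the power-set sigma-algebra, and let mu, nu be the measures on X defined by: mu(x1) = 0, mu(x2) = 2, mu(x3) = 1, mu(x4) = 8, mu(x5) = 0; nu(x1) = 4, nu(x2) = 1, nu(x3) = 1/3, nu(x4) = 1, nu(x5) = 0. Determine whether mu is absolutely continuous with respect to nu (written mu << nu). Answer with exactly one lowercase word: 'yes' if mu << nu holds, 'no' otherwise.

mu << nu means: every nu-null measurable set is also mu-null; equivalently, for every atom x, if nu({x}) = 0 then mu({x}) = 0.
Checking each atom:
  x1: nu = 4 > 0 -> no constraint.
  x2: nu = 1 > 0 -> no constraint.
  x3: nu = 1/3 > 0 -> no constraint.
  x4: nu = 1 > 0 -> no constraint.
  x5: nu = 0, mu = 0 -> consistent with mu << nu.
No atom violates the condition. Therefore mu << nu.

yes


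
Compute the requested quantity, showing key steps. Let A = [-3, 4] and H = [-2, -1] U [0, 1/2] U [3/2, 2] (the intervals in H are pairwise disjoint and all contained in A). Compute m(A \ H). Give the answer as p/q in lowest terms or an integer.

The ambient interval has length m(A) = 4 - (-3) = 7.
Since the holes are disjoint and sit inside A, by finite additivity
  m(H) = sum_i (b_i - a_i), and m(A \ H) = m(A) - m(H).
Computing the hole measures:
  m(H_1) = -1 - (-2) = 1.
  m(H_2) = 1/2 - 0 = 1/2.
  m(H_3) = 2 - 3/2 = 1/2.
Summed: m(H) = 1 + 1/2 + 1/2 = 2.
So m(A \ H) = 7 - 2 = 5.

5


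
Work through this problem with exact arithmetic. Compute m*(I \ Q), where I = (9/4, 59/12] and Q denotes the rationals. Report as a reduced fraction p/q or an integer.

The interval I = (9/4, 59/12] has m(I) = 59/12 - 9/4 = 8/3 (endpoints are measure-zero, so open/closed/half-open agree). Write I = (I cap Q) u (I \ Q). The rationals in I are countable, so m*(I cap Q) = 0 (cover each rational by intervals whose total length is arbitrarily small). By countable subadditivity m*(I) <= m*(I cap Q) + m*(I \ Q), hence m*(I \ Q) >= m(I) = 8/3. The reverse inequality m*(I \ Q) <= m*(I) = 8/3 is trivial since (I \ Q) is a subset of I. Therefore m*(I \ Q) = 8/3.

8/3


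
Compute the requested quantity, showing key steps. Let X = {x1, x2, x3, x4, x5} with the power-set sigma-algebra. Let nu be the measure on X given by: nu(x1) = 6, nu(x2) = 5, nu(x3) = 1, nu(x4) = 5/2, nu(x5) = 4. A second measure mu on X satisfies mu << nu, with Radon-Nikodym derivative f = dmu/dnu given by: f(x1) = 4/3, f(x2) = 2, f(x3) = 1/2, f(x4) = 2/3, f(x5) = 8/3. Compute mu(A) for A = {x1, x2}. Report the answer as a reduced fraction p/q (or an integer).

By the defining property of the Radon-Nikodym derivative, for every measurable set A,
  mu(A) = integral_A f dnu.
Since nu is a discrete measure concentrated on the atoms of X, the integral over A reduces to the sum
  mu(A) = sum_{x in A} f(x) * nu({x}).
Computing each term:
  x1: f(x1) * nu(x1) = 4/3 * 6 = 8.
  x2: f(x2) * nu(x2) = 2 * 5 = 10.
Summing: mu(A) = 8 + 10 = 18.

18


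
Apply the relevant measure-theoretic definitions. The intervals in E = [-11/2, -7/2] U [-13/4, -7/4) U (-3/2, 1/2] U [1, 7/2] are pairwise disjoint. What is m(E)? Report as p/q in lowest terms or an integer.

For pairwise disjoint intervals, m(union_i I_i) = sum_i m(I_i),
and m is invariant under swapping open/closed endpoints (single points have measure 0).
So m(E) = sum_i (b_i - a_i).
  I_1 has length -7/2 - (-11/2) = 2.
  I_2 has length -7/4 - (-13/4) = 3/2.
  I_3 has length 1/2 - (-3/2) = 2.
  I_4 has length 7/2 - 1 = 5/2.
Summing:
  m(E) = 2 + 3/2 + 2 + 5/2 = 8.

8


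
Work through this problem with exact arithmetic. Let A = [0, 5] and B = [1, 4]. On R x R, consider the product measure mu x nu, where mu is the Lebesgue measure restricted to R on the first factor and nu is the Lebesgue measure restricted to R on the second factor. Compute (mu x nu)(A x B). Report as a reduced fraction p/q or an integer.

For a measurable rectangle A x B, the product measure satisfies
  (mu x nu)(A x B) = mu(A) * nu(B).
  mu(A) = 5.
  nu(B) = 3.
  (mu x nu)(A x B) = 5 * 3 = 15.

15


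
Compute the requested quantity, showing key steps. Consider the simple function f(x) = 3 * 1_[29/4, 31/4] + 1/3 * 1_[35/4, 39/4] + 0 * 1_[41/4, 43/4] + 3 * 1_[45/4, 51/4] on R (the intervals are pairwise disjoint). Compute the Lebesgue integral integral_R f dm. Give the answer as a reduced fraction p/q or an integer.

For a simple function f = sum_i c_i * 1_{A_i} with disjoint A_i,
  integral f dm = sum_i c_i * m(A_i).
Lengths of the A_i:
  m(A_1) = 31/4 - 29/4 = 1/2.
  m(A_2) = 39/4 - 35/4 = 1.
  m(A_3) = 43/4 - 41/4 = 1/2.
  m(A_4) = 51/4 - 45/4 = 3/2.
Contributions c_i * m(A_i):
  (3) * (1/2) = 3/2.
  (1/3) * (1) = 1/3.
  (0) * (1/2) = 0.
  (3) * (3/2) = 9/2.
Total: 3/2 + 1/3 + 0 + 9/2 = 19/3.

19/3


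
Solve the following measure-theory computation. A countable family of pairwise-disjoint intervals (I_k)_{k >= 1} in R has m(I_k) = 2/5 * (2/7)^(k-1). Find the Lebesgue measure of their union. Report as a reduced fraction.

By countable additivity of the Lebesgue measure on pairwise disjoint measurable sets,
  m(union_{k >= 1} I_k) = sum_{k >= 1} m(I_k) = sum_{k >= 1} a * r^(k-1),
  with a = 2/5 and r = 2/7.
Since 0 < r = 2/7 < 1, the geometric series converges:
  sum_{k >= 1} a * r^(k-1) = a / (1 - r).
  = 2/5 / (1 - 2/7)
  = 2/5 / (5/7)
  = 14/25.

14/25


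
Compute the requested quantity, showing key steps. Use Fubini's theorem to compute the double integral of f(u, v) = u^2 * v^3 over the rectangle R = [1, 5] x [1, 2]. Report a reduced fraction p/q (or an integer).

f(u, v) is a tensor product of a function of u and a function of v, and both factors are bounded continuous (hence Lebesgue integrable) on the rectangle, so Fubini's theorem applies:
  integral_R f d(m x m) = (integral_a1^b1 u^2 du) * (integral_a2^b2 v^3 dv).
Inner integral in u: integral_{1}^{5} u^2 du = (5^3 - 1^3)/3
  = 124/3.
Inner integral in v: integral_{1}^{2} v^3 dv = (2^4 - 1^4)/4
  = 15/4.
Product: (124/3) * (15/4) = 155.

155


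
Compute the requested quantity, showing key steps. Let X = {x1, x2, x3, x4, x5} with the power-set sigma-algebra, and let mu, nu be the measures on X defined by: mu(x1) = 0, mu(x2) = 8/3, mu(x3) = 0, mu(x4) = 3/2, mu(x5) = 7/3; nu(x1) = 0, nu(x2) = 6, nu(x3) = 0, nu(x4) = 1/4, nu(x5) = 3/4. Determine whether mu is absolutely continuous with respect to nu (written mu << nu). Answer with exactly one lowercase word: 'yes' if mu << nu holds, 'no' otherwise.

mu << nu means: every nu-null measurable set is also mu-null; equivalently, for every atom x, if nu({x}) = 0 then mu({x}) = 0.
Checking each atom:
  x1: nu = 0, mu = 0 -> consistent with mu << nu.
  x2: nu = 6 > 0 -> no constraint.
  x3: nu = 0, mu = 0 -> consistent with mu << nu.
  x4: nu = 1/4 > 0 -> no constraint.
  x5: nu = 3/4 > 0 -> no constraint.
No atom violates the condition. Therefore mu << nu.

yes


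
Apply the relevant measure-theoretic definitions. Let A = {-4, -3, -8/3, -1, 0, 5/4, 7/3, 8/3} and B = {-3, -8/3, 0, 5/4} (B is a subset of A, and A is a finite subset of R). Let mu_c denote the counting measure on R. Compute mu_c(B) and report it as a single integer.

Counting measure assigns mu_c(E) = |E| (number of elements) when E is finite.
B has 4 element(s), so mu_c(B) = 4.

4


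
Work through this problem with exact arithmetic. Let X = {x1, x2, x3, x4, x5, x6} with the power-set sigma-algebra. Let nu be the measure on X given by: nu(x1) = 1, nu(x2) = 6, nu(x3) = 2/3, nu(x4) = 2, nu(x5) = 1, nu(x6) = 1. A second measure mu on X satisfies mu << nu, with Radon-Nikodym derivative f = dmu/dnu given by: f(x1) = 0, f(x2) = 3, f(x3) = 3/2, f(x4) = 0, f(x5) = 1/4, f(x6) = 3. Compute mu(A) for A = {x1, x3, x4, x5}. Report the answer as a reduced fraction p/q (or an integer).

By the defining property of the Radon-Nikodym derivative, for every measurable set A,
  mu(A) = integral_A f dnu.
Since nu is a discrete measure concentrated on the atoms of X, the integral over A reduces to the sum
  mu(A) = sum_{x in A} f(x) * nu({x}).
Computing each term:
  x1: f(x1) * nu(x1) = 0 * 1 = 0.
  x3: f(x3) * nu(x3) = 3/2 * 2/3 = 1.
  x4: f(x4) * nu(x4) = 0 * 2 = 0.
  x5: f(x5) * nu(x5) = 1/4 * 1 = 1/4.
Summing: mu(A) = 0 + 1 + 0 + 1/4 = 5/4.

5/4


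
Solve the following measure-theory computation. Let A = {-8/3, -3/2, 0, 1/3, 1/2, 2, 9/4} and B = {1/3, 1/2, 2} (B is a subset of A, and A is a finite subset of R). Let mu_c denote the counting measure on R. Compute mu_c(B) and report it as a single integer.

Counting measure assigns mu_c(E) = |E| (number of elements) when E is finite.
B has 3 element(s), so mu_c(B) = 3.

3


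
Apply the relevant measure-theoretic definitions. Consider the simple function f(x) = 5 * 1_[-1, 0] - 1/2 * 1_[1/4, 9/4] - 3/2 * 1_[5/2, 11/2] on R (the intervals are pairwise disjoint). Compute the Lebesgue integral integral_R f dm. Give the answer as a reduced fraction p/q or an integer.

For a simple function f = sum_i c_i * 1_{A_i} with disjoint A_i,
  integral f dm = sum_i c_i * m(A_i).
Lengths of the A_i:
  m(A_1) = 0 - (-1) = 1.
  m(A_2) = 9/4 - 1/4 = 2.
  m(A_3) = 11/2 - 5/2 = 3.
Contributions c_i * m(A_i):
  (5) * (1) = 5.
  (-1/2) * (2) = -1.
  (-3/2) * (3) = -9/2.
Total: 5 - 1 - 9/2 = -1/2.

-1/2


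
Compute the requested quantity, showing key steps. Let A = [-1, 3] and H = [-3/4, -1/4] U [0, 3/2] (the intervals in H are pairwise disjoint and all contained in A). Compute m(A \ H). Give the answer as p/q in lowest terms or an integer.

The ambient interval has length m(A) = 3 - (-1) = 4.
Since the holes are disjoint and sit inside A, by finite additivity
  m(H) = sum_i (b_i - a_i), and m(A \ H) = m(A) - m(H).
Computing the hole measures:
  m(H_1) = -1/4 - (-3/4) = 1/2.
  m(H_2) = 3/2 - 0 = 3/2.
Summed: m(H) = 1/2 + 3/2 = 2.
So m(A \ H) = 4 - 2 = 2.

2


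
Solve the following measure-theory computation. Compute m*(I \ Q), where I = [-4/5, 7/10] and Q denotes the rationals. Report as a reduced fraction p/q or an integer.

The interval I = [-4/5, 7/10] has m(I) = 7/10 - (-4/5) = 3/2 (endpoints are measure-zero, so open/closed/half-open agree). Write I = (I cap Q) u (I \ Q). The rationals in I are countable, so m*(I cap Q) = 0 (cover each rational by intervals whose total length is arbitrarily small). By countable subadditivity m*(I) <= m*(I cap Q) + m*(I \ Q), hence m*(I \ Q) >= m(I) = 3/2. The reverse inequality m*(I \ Q) <= m*(I) = 3/2 is trivial since (I \ Q) is a subset of I. Therefore m*(I \ Q) = 3/2.

3/2


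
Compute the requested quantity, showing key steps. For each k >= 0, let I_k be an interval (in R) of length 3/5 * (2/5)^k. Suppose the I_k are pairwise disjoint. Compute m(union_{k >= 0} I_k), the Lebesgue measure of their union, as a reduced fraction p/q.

By countable additivity of the Lebesgue measure on pairwise disjoint measurable sets,
  m(union_{k >= 0} I_k) = sum_{k >= 0} m(I_k) = sum_{k >= 0} a * r^k,
  with a = 3/5 and r = 2/5.
Since 0 < r = 2/5 < 1, the geometric series converges:
  sum_{k >= 0} a * r^k = a / (1 - r).
  = 3/5 / (1 - 2/5)
  = 3/5 / (3/5)
  = 1.

1


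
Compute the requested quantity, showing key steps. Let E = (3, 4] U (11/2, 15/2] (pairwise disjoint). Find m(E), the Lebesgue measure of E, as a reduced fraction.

For pairwise disjoint intervals, m(union_i I_i) = sum_i m(I_i),
and m is invariant under swapping open/closed endpoints (single points have measure 0).
So m(E) = sum_i (b_i - a_i).
  I_1 has length 4 - 3 = 1.
  I_2 has length 15/2 - 11/2 = 2.
Summing:
  m(E) = 1 + 2 = 3.

3


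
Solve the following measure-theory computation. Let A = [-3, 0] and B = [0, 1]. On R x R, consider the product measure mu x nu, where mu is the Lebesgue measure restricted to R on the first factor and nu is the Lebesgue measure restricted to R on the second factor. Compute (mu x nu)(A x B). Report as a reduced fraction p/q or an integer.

For a measurable rectangle A x B, the product measure satisfies
  (mu x nu)(A x B) = mu(A) * nu(B).
  mu(A) = 3.
  nu(B) = 1.
  (mu x nu)(A x B) = 3 * 1 = 3.

3


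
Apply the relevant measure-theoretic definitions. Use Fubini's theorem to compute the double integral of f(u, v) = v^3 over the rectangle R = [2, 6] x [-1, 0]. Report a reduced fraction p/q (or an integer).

f(u, v) is a tensor product of a function of u and a function of v, and both factors are bounded continuous (hence Lebesgue integrable) on the rectangle, so Fubini's theorem applies:
  integral_R f d(m x m) = (integral_a1^b1 1 du) * (integral_a2^b2 v^3 dv).
Inner integral in u: integral_{2}^{6} 1 du = (6^1 - 2^1)/1
  = 4.
Inner integral in v: integral_{-1}^{0} v^3 dv = (0^4 - (-1)^4)/4
  = -1/4.
Product: (4) * (-1/4) = -1.

-1


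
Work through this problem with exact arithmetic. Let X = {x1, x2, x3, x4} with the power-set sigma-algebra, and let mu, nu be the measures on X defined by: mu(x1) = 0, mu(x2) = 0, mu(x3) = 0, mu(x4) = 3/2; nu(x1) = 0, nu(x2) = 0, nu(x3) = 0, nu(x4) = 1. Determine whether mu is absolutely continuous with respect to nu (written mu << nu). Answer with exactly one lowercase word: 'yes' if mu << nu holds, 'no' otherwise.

mu << nu means: every nu-null measurable set is also mu-null; equivalently, for every atom x, if nu({x}) = 0 then mu({x}) = 0.
Checking each atom:
  x1: nu = 0, mu = 0 -> consistent with mu << nu.
  x2: nu = 0, mu = 0 -> consistent with mu << nu.
  x3: nu = 0, mu = 0 -> consistent with mu << nu.
  x4: nu = 1 > 0 -> no constraint.
No atom violates the condition. Therefore mu << nu.

yes


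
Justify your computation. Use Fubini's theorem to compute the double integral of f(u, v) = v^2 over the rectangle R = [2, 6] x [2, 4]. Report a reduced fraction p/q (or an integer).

f(u, v) is a tensor product of a function of u and a function of v, and both factors are bounded continuous (hence Lebesgue integrable) on the rectangle, so Fubini's theorem applies:
  integral_R f d(m x m) = (integral_a1^b1 1 du) * (integral_a2^b2 v^2 dv).
Inner integral in u: integral_{2}^{6} 1 du = (6^1 - 2^1)/1
  = 4.
Inner integral in v: integral_{2}^{4} v^2 dv = (4^3 - 2^3)/3
  = 56/3.
Product: (4) * (56/3) = 224/3.

224/3


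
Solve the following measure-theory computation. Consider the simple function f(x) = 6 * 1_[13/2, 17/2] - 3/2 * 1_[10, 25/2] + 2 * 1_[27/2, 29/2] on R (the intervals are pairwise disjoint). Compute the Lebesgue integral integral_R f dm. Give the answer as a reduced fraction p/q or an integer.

For a simple function f = sum_i c_i * 1_{A_i} with disjoint A_i,
  integral f dm = sum_i c_i * m(A_i).
Lengths of the A_i:
  m(A_1) = 17/2 - 13/2 = 2.
  m(A_2) = 25/2 - 10 = 5/2.
  m(A_3) = 29/2 - 27/2 = 1.
Contributions c_i * m(A_i):
  (6) * (2) = 12.
  (-3/2) * (5/2) = -15/4.
  (2) * (1) = 2.
Total: 12 - 15/4 + 2 = 41/4.

41/4


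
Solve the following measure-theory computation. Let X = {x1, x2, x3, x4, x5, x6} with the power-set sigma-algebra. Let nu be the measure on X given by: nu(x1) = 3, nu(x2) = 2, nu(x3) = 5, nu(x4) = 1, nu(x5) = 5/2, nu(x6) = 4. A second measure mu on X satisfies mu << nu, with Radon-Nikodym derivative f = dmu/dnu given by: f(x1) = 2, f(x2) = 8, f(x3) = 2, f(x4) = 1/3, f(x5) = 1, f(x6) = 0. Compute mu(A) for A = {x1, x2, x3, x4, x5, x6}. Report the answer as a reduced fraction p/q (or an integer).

By the defining property of the Radon-Nikodym derivative, for every measurable set A,
  mu(A) = integral_A f dnu.
Since nu is a discrete measure concentrated on the atoms of X, the integral over A reduces to the sum
  mu(A) = sum_{x in A} f(x) * nu({x}).
Computing each term:
  x1: f(x1) * nu(x1) = 2 * 3 = 6.
  x2: f(x2) * nu(x2) = 8 * 2 = 16.
  x3: f(x3) * nu(x3) = 2 * 5 = 10.
  x4: f(x4) * nu(x4) = 1/3 * 1 = 1/3.
  x5: f(x5) * nu(x5) = 1 * 5/2 = 5/2.
  x6: f(x6) * nu(x6) = 0 * 4 = 0.
Summing: mu(A) = 6 + 16 + 10 + 1/3 + 5/2 + 0 = 209/6.

209/6


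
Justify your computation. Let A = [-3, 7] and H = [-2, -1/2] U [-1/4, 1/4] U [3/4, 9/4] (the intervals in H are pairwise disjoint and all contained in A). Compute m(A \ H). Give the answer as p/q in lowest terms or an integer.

The ambient interval has length m(A) = 7 - (-3) = 10.
Since the holes are disjoint and sit inside A, by finite additivity
  m(H) = sum_i (b_i - a_i), and m(A \ H) = m(A) - m(H).
Computing the hole measures:
  m(H_1) = -1/2 - (-2) = 3/2.
  m(H_2) = 1/4 - (-1/4) = 1/2.
  m(H_3) = 9/4 - 3/4 = 3/2.
Summed: m(H) = 3/2 + 1/2 + 3/2 = 7/2.
So m(A \ H) = 10 - 7/2 = 13/2.

13/2


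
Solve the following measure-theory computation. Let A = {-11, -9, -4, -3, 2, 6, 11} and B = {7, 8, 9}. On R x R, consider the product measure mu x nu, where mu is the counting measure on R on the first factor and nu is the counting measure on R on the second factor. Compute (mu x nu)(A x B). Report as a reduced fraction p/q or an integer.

For a measurable rectangle A x B, the product measure satisfies
  (mu x nu)(A x B) = mu(A) * nu(B).
  mu(A) = 7.
  nu(B) = 3.
  (mu x nu)(A x B) = 7 * 3 = 21.

21


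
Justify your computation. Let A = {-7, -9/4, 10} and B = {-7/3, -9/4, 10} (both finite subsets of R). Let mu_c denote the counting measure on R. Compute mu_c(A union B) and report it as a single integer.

Counting measure on a finite set equals cardinality. By inclusion-exclusion, |A union B| = |A| + |B| - |A cap B|.
|A| = 3, |B| = 3, |A cap B| = 2.
So mu_c(A union B) = 3 + 3 - 2 = 4.

4


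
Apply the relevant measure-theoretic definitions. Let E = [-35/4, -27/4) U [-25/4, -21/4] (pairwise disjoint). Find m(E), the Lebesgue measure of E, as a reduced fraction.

For pairwise disjoint intervals, m(union_i I_i) = sum_i m(I_i),
and m is invariant under swapping open/closed endpoints (single points have measure 0).
So m(E) = sum_i (b_i - a_i).
  I_1 has length -27/4 - (-35/4) = 2.
  I_2 has length -21/4 - (-25/4) = 1.
Summing:
  m(E) = 2 + 1 = 3.

3


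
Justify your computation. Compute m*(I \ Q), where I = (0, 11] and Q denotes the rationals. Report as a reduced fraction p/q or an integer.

The interval I = (0, 11] has m(I) = 11 - 0 = 11 (endpoints are measure-zero, so open/closed/half-open agree). Write I = (I cap Q) u (I \ Q). The rationals in I are countable, so m*(I cap Q) = 0 (cover each rational by intervals whose total length is arbitrarily small). By countable subadditivity m*(I) <= m*(I cap Q) + m*(I \ Q), hence m*(I \ Q) >= m(I) = 11. The reverse inequality m*(I \ Q) <= m*(I) = 11 is trivial since (I \ Q) is a subset of I. Therefore m*(I \ Q) = 11.

11


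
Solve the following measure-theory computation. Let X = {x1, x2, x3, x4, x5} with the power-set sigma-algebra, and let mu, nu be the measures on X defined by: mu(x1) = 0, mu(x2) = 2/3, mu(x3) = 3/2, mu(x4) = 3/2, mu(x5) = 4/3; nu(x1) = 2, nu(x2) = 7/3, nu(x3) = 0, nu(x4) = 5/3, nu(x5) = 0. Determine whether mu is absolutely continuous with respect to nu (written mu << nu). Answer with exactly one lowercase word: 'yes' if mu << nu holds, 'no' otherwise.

mu << nu means: every nu-null measurable set is also mu-null; equivalently, for every atom x, if nu({x}) = 0 then mu({x}) = 0.
Checking each atom:
  x1: nu = 2 > 0 -> no constraint.
  x2: nu = 7/3 > 0 -> no constraint.
  x3: nu = 0, mu = 3/2 > 0 -> violates mu << nu.
  x4: nu = 5/3 > 0 -> no constraint.
  x5: nu = 0, mu = 4/3 > 0 -> violates mu << nu.
The atom(s) x3, x5 violate the condition (nu = 0 but mu > 0). Therefore mu is NOT absolutely continuous w.r.t. nu.

no


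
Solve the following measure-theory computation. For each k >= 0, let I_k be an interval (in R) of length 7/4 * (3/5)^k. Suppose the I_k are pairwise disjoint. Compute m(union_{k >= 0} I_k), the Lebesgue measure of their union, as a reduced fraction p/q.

By countable additivity of the Lebesgue measure on pairwise disjoint measurable sets,
  m(union_{k >= 0} I_k) = sum_{k >= 0} m(I_k) = sum_{k >= 0} a * r^k,
  with a = 7/4 and r = 3/5.
Since 0 < r = 3/5 < 1, the geometric series converges:
  sum_{k >= 0} a * r^k = a / (1 - r).
  = 7/4 / (1 - 3/5)
  = 7/4 / (2/5)
  = 35/8.

35/8


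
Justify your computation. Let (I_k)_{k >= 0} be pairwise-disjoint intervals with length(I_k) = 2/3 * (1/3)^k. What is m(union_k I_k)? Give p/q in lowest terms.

By countable additivity of the Lebesgue measure on pairwise disjoint measurable sets,
  m(union_{k >= 0} I_k) = sum_{k >= 0} m(I_k) = sum_{k >= 0} a * r^k,
  with a = 2/3 and r = 1/3.
Since 0 < r = 1/3 < 1, the geometric series converges:
  sum_{k >= 0} a * r^k = a / (1 - r).
  = 2/3 / (1 - 1/3)
  = 2/3 / (2/3)
  = 1.

1


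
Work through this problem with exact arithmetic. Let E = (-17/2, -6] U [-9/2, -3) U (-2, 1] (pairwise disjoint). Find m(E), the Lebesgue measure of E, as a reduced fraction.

For pairwise disjoint intervals, m(union_i I_i) = sum_i m(I_i),
and m is invariant under swapping open/closed endpoints (single points have measure 0).
So m(E) = sum_i (b_i - a_i).
  I_1 has length -6 - (-17/2) = 5/2.
  I_2 has length -3 - (-9/2) = 3/2.
  I_3 has length 1 - (-2) = 3.
Summing:
  m(E) = 5/2 + 3/2 + 3 = 7.

7


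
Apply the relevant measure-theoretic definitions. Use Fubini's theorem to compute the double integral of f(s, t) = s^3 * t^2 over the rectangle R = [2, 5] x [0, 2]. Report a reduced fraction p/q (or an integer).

f(s, t) is a tensor product of a function of s and a function of t, and both factors are bounded continuous (hence Lebesgue integrable) on the rectangle, so Fubini's theorem applies:
  integral_R f d(m x m) = (integral_a1^b1 s^3 ds) * (integral_a2^b2 t^2 dt).
Inner integral in s: integral_{2}^{5} s^3 ds = (5^4 - 2^4)/4
  = 609/4.
Inner integral in t: integral_{0}^{2} t^2 dt = (2^3 - 0^3)/3
  = 8/3.
Product: (609/4) * (8/3) = 406.

406


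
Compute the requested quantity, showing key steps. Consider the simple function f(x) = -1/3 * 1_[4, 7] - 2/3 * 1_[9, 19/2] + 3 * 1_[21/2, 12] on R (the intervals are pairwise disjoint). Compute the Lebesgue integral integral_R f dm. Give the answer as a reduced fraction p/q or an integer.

For a simple function f = sum_i c_i * 1_{A_i} with disjoint A_i,
  integral f dm = sum_i c_i * m(A_i).
Lengths of the A_i:
  m(A_1) = 7 - 4 = 3.
  m(A_2) = 19/2 - 9 = 1/2.
  m(A_3) = 12 - 21/2 = 3/2.
Contributions c_i * m(A_i):
  (-1/3) * (3) = -1.
  (-2/3) * (1/2) = -1/3.
  (3) * (3/2) = 9/2.
Total: -1 - 1/3 + 9/2 = 19/6.

19/6


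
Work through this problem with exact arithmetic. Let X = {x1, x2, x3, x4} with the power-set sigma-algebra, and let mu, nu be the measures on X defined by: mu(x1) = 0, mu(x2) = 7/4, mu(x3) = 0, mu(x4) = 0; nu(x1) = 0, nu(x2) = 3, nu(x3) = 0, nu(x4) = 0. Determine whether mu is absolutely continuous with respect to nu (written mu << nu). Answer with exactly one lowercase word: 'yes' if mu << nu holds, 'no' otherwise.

mu << nu means: every nu-null measurable set is also mu-null; equivalently, for every atom x, if nu({x}) = 0 then mu({x}) = 0.
Checking each atom:
  x1: nu = 0, mu = 0 -> consistent with mu << nu.
  x2: nu = 3 > 0 -> no constraint.
  x3: nu = 0, mu = 0 -> consistent with mu << nu.
  x4: nu = 0, mu = 0 -> consistent with mu << nu.
No atom violates the condition. Therefore mu << nu.

yes


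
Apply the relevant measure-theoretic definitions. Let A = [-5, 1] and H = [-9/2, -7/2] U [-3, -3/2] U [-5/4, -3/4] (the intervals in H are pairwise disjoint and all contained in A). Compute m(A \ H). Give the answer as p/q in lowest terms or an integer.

The ambient interval has length m(A) = 1 - (-5) = 6.
Since the holes are disjoint and sit inside A, by finite additivity
  m(H) = sum_i (b_i - a_i), and m(A \ H) = m(A) - m(H).
Computing the hole measures:
  m(H_1) = -7/2 - (-9/2) = 1.
  m(H_2) = -3/2 - (-3) = 3/2.
  m(H_3) = -3/4 - (-5/4) = 1/2.
Summed: m(H) = 1 + 3/2 + 1/2 = 3.
So m(A \ H) = 6 - 3 = 3.

3


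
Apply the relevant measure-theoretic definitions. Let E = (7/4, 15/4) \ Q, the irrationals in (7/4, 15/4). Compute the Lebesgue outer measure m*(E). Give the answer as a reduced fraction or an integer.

The interval I = (7/4, 15/4) has m(I) = 15/4 - 7/4 = 2 (endpoints are measure-zero, so open/closed/half-open agree). Write I = (I cap Q) u (I \ Q). The rationals in I are countable, so m*(I cap Q) = 0 (cover each rational by intervals whose total length is arbitrarily small). By countable subadditivity m*(I) <= m*(I cap Q) + m*(I \ Q), hence m*(I \ Q) >= m(I) = 2. The reverse inequality m*(I \ Q) <= m*(I) = 2 is trivial since (I \ Q) is a subset of I. Therefore m*(I \ Q) = 2.

2


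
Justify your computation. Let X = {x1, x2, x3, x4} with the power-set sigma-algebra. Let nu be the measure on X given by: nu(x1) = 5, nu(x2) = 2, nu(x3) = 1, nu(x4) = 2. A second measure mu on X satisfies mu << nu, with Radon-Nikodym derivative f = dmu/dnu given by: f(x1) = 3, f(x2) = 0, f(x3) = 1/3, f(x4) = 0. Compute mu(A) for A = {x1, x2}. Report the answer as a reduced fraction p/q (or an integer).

By the defining property of the Radon-Nikodym derivative, for every measurable set A,
  mu(A) = integral_A f dnu.
Since nu is a discrete measure concentrated on the atoms of X, the integral over A reduces to the sum
  mu(A) = sum_{x in A} f(x) * nu({x}).
Computing each term:
  x1: f(x1) * nu(x1) = 3 * 5 = 15.
  x2: f(x2) * nu(x2) = 0 * 2 = 0.
Summing: mu(A) = 15 + 0 = 15.

15


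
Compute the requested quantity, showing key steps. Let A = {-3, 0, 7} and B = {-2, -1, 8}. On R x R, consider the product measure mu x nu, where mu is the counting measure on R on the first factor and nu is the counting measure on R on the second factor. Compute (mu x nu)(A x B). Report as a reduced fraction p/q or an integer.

For a measurable rectangle A x B, the product measure satisfies
  (mu x nu)(A x B) = mu(A) * nu(B).
  mu(A) = 3.
  nu(B) = 3.
  (mu x nu)(A x B) = 3 * 3 = 9.

9


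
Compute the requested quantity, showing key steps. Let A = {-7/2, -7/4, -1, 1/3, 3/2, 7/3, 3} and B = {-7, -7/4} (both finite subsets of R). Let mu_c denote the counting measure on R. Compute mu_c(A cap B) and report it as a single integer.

Counting measure on a finite set equals cardinality. mu_c(A cap B) = |A cap B| (elements appearing in both).
Enumerating the elements of A that also lie in B gives 1 element(s).
So mu_c(A cap B) = 1.

1


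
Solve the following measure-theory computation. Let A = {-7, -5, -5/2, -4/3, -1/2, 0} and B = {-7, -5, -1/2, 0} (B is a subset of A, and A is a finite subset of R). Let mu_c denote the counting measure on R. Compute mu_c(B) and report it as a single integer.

Counting measure assigns mu_c(E) = |E| (number of elements) when E is finite.
B has 4 element(s), so mu_c(B) = 4.

4


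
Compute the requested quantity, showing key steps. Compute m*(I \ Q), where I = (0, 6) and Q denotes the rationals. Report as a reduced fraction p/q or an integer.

The interval I = (0, 6) has m(I) = 6 - 0 = 6 (endpoints are measure-zero, so open/closed/half-open agree). Write I = (I cap Q) u (I \ Q). The rationals in I are countable, so m*(I cap Q) = 0 (cover each rational by intervals whose total length is arbitrarily small). By countable subadditivity m*(I) <= m*(I cap Q) + m*(I \ Q), hence m*(I \ Q) >= m(I) = 6. The reverse inequality m*(I \ Q) <= m*(I) = 6 is trivial since (I \ Q) is a subset of I. Therefore m*(I \ Q) = 6.

6


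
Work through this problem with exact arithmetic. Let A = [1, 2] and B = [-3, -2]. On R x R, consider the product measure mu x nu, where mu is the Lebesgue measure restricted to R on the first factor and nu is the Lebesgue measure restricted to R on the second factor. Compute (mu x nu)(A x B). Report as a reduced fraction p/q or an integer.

For a measurable rectangle A x B, the product measure satisfies
  (mu x nu)(A x B) = mu(A) * nu(B).
  mu(A) = 1.
  nu(B) = 1.
  (mu x nu)(A x B) = 1 * 1 = 1.

1


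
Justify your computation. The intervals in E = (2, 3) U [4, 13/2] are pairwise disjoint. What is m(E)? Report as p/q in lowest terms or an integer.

For pairwise disjoint intervals, m(union_i I_i) = sum_i m(I_i),
and m is invariant under swapping open/closed endpoints (single points have measure 0).
So m(E) = sum_i (b_i - a_i).
  I_1 has length 3 - 2 = 1.
  I_2 has length 13/2 - 4 = 5/2.
Summing:
  m(E) = 1 + 5/2 = 7/2.

7/2


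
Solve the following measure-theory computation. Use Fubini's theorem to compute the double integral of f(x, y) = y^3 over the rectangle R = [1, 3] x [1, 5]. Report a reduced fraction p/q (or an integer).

f(x, y) is a tensor product of a function of x and a function of y, and both factors are bounded continuous (hence Lebesgue integrable) on the rectangle, so Fubini's theorem applies:
  integral_R f d(m x m) = (integral_a1^b1 1 dx) * (integral_a2^b2 y^3 dy).
Inner integral in x: integral_{1}^{3} 1 dx = (3^1 - 1^1)/1
  = 2.
Inner integral in y: integral_{1}^{5} y^3 dy = (5^4 - 1^4)/4
  = 156.
Product: (2) * (156) = 312.

312


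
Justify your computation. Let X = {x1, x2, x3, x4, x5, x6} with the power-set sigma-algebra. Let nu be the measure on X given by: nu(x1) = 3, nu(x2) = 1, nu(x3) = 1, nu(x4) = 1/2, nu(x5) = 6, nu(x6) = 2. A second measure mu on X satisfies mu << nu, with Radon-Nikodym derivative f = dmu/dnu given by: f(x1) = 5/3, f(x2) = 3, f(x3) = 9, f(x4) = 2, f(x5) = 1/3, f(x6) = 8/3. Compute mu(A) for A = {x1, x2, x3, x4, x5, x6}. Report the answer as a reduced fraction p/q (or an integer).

By the defining property of the Radon-Nikodym derivative, for every measurable set A,
  mu(A) = integral_A f dnu.
Since nu is a discrete measure concentrated on the atoms of X, the integral over A reduces to the sum
  mu(A) = sum_{x in A} f(x) * nu({x}).
Computing each term:
  x1: f(x1) * nu(x1) = 5/3 * 3 = 5.
  x2: f(x2) * nu(x2) = 3 * 1 = 3.
  x3: f(x3) * nu(x3) = 9 * 1 = 9.
  x4: f(x4) * nu(x4) = 2 * 1/2 = 1.
  x5: f(x5) * nu(x5) = 1/3 * 6 = 2.
  x6: f(x6) * nu(x6) = 8/3 * 2 = 16/3.
Summing: mu(A) = 5 + 3 + 9 + 1 + 2 + 16/3 = 76/3.

76/3
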